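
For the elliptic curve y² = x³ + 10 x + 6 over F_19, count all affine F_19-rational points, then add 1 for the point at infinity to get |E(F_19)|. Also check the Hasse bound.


Affine points = {(0, 5), (0, 14), (1, 6), (1, 13), (3, 5), (3, 14), (6, 4), (6, 15), (7, 1), (7, 18), (8, 3), (8, 16), (10, 2), (10, 17), (12, 7), (12, 12), (15, 4), (15, 15), (16, 5), (16, 14), (17, 4), (17, 15)}; affine count = 22; |E(F_19)| = 23.

Discriminant check: Δ ∝ 4a³ + 27b² = 4·10³ + 27·6² = 4·1000 + 27·36 ≡ 13 (mod 19). Nonzero ⇒ E is nonsingular.
For each x ∈ F_19, compute rhs = x³ + 10·x + 6 mod 19, then count y ∈ F_19 with y² ≡ rhs.
  x = 0: rhs = 6, matching y values: 5, 14 (2 points).
  x = 1: rhs = 17, matching y values: 6, 13 (2 points).
  x = 2: rhs = 15, matching y values: none (0 points).
  x = 3: rhs = 6, matching y values: 5, 14 (2 points).
  x = 4: rhs = 15, matching y values: none (0 points).
  x = 5: rhs = 10, matching y values: none (0 points).
  x = 6: rhs = 16, matching y values: 4, 15 (2 points).
  x = 7: rhs = 1, matching y values: 1, 18 (2 points).
  x = 8: rhs = 9, matching y values: 3, 16 (2 points).
  x = 9: rhs = 8, matching y values: none (0 points).
  x = 10: rhs = 4, matching y values: 2, 17 (2 points).
  x = 11: rhs = 3, matching y values: none (0 points).
  x = 12: rhs = 11, matching y values: 7, 12 (2 points).
  x = 13: rhs = 15, matching y values: none (0 points).
  x = 14: rhs = 2, matching y values: none (0 points).
  x = 15: rhs = 16, matching y values: 4, 15 (2 points).
  x = 16: rhs = 6, matching y values: 5, 14 (2 points).
  x = 17: rhs = 16, matching y values: 4, 15 (2 points).
  x = 18: rhs = 14, matching y values: none (0 points).
Total affine count: 22.
Full point count |E(F_19)| = 22 + 1 = 23.
Hasse bound: |23 − (19+1)| = |3| = 3 ≤ 2√19 ≈ 8.7178 ✓.


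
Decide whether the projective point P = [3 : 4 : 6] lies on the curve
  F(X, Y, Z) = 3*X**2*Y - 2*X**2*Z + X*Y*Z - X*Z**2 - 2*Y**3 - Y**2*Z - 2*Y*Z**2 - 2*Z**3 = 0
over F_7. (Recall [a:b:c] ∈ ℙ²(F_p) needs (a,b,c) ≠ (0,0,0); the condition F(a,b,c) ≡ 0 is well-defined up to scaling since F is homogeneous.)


F(3,4,6) ≡ 0 (mod 7); P is on the curve.

Evaluate F(3, 4, 6) term-by-term (mod 7).
  3*X**2*Y ↦ 3·9·4·1 = 108
  -2*X**2*Z ↦ -2·9·1·6 = -108
  X*Y*Z ↦ 1·3·4·6 = 72
  -X*Z**2 ↦ -1·3·1·36 = -108
  -2*Y**3 ↦ -2·1·64·1 = -128
  -Y**2*Z ↦ -1·1·16·6 = -96
  -2*Y*Z**2 ↦ -2·1·4·36 = -288
  -2*Z**3 ↦ -2·1·1·216 = -432
Sum: F(3, 4, 6) = (108) + (-108) + (72) + (-108) + (-128) + (-96) + (-288) + (-432) = -980.
Reducing mod 7: -980 ≡ 0 (mod 7).
Since F(a, b, c) ≡ 0 (mod 7), P lies on the curve.


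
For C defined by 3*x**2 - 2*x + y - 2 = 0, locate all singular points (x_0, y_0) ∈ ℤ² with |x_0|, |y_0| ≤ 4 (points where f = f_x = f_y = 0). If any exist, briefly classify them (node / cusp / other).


No singular points in the scanned grid; C is smooth there.

Compute partial derivatives:
  f_x = 6*x - 2.
  f_y = 1.
f_y = 1 is a nonzero constant, so f_y never vanishes: no point (x, y) can satisfy f = f_x = f_y = 0. In particular no (x, y) ∈ {−4, ..., 4}² is singular; the curve is smooth.


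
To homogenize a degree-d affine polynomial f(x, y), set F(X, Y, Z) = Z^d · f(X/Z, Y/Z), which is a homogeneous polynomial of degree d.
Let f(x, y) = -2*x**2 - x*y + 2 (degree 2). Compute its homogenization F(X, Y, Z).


F(X, Y, Z) = -2*X**2 - X*Y + 2*Z**2

deg(f) = 2.
Substitute x = X/Z, y = Y/Z into f, then multiply by Z^2.
  monomial -2·x^2·y^0 ↦ -2·X^2·Y^0·Z^0.
  monomial -1·x^1·y^1 ↦ -1·X^1·Y^1·Z^0.
  monomial 2·x^0·y^0 ↦ 2·X^0·Y^0·Z^2.
Collecting: F(X, Y, Z) = -2*X**2 - X*Y + 2*Z**2.


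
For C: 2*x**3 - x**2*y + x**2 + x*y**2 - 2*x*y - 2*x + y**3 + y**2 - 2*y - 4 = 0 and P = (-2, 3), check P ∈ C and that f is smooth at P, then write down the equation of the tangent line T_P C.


Tangent line at P: 33*x + 19*y + 9 = 0.

Step 1: f(-2, 3) = 0, so P lies on C.
Step 2: partial derivatives
  f_x(x, y) = 6*x**2 - 2*x*y + 2*x + y**2 - 2*y - 2, f_y(x, y) = -x**2 + 2*x*y - 2*x + 3*y**2 + 2*y - 2.
  f_x(P) = 33, f_y(P) = 19 (gradient nonzero, so P is smooth).
Step 3: tangent line at P: 33·(x − -2) + 19·(y − 3) = 0.
Expanding: 33*x + 19*y + 9 = 0.


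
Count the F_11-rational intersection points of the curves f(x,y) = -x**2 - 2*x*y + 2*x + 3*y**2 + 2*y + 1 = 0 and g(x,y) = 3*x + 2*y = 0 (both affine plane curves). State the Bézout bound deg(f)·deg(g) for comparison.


Common zeros: ∅; count = 0; Bézout bound = 2.

deg(f) = 2, deg(g) = 1, so Bézout bound = 2.
Scan x ∈ F_11. For each x, list the y ∈ F_11 with f(x, y) ≡ 0 and those with g(x, y) ≡ 0 (mod 11); the common zeros in that column are the intersection.
  x = 0: f ≡ 0 at y ∈ {6, 8}; g ≡ 0 at y ∈ {0}; common: ∅.
  x = 1: f ≡ 0 at y ∈ {5, 6}; g ≡ 0 at y ∈ {4}; common: ∅.
  x = 2: f ≡ 0 at y ∈ {3, 5}; g ≡ 0 at y ∈ {8}; common: ∅.
  x = 3: f ≡ 0 at y ∈ ∅; g ≡ 0 at y ∈ {1}; common: ∅.
  x = 4: f ≡ 0 at y ∈ ∅; g ≡ 0 at y ∈ {5}; common: ∅.
  x = 5: f ≡ 0 at y ∈ {3, 7}; g ≡ 0 at y ∈ {9}; common: ∅.
  x = 6: f ≡ 0 at y ∈ ∅; g ≡ 0 at y ∈ {2}; common: ∅.
  x = 7: f ≡ 0 at y ∈ ∅; g ≡ 0 at y ∈ {6}; common: ∅.
  x = 8: f ≡ 0 at y ∈ {4, 8}; g ≡ 0 at y ∈ {10}; common: ∅.
  x = 9: f ≡ 0 at y ∈ ∅; g ≡ 0 at y ∈ {3}; common: ∅.
  x = 10: f ≡ 0 at y ∈ ∅; g ≡ 0 at y ∈ {7}; common: ∅.
Collecting: common zeros = ∅, so the count is 0.
Comparison with the Bézout bound: 0 ≤ 2 = deg(f)·deg(g), as expected for curves with no common component (the affine F_11-count falls short of the bound because intersections may lie at infinity, over extension fields, or carry multiplicity).


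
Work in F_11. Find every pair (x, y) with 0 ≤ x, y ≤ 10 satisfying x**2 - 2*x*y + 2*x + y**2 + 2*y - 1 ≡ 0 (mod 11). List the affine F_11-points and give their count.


Affine F_11-points: {(1, 3), (1, 8), (2, 5), (2, 8), (3, 1), (3, 3), (5, 2), (5, 6), (6, 5), (8, 1), (8, 2)}; count = 11.

For each of the 121 pairs (x, y) ∈ F_11², evaluate f(x, y) mod 11. Record the zeros.
  x = 0: [0↦10, 1↦2, 2↦7, 3↦3, 4↦1, 5↦1, 6↦3, 7↦7, 8↦2, 9↦10, 10↦9]  zeros at y ∈ ∅
  x = 1: [0↦2, 1↦3, 2↦6, 3↦0, 4↦7, 5↦5, 6↦5, 7↦7, 8↦0, 9↦6, 10↦3]  zeros at y ∈ {3, 8}
  x = 2: [0↦7, 1↦6, 2↦7, 3↦10, 4↦4, 5↦0, 6↦9, 7↦9, 8↦0, 9↦4, 10↦10]  zeros at y ∈ {5, 8}
  x = 3: [0↦3, 1↦0, 2↦10, 3↦0, 4↦3, 5↦8, 6↦4, 7↦2, 8↦2, 9↦4, 10↦8]  zeros at y ∈ {1, 3}
  x = 4: [0↦1, 1↦7, 2↦4, 3↦3, 4↦4, 5↦7, 6↦1, 7↦8, 8↦6, 9↦6, 10↦8]  zeros at y ∈ ∅
  x = 5: [0↦1, 1↦5, 2↦0, 3↦8, 4↦7, 5↦8, 6↦0, 7↦5, 8↦1, 9↦10, 10↦10]  zeros at y ∈ {2, 6}
  x = 6: [0↦3, 1↦5, 2↦9, 3↦4, 4↦1, 5↦0, 6↦1, 7↦4, 8↦9, 9↦5, 10↦3]  zeros at y ∈ {5}
  x = 7: [0↦7, 1↦7, 2↦9, 3↦2, 4↦8, 5↦5, 6↦4, 7↦5, 8↦8, 9↦2, 10↦9]  zeros at y ∈ ∅
  x = 8: [0↦2, 1↦0, 2↦0, 3↦2, 4↦6, 5↦1, 6↦9, 7↦8, 8↦9, 9↦1, 10↦6]  zeros at y ∈ {1, 2}
  x = 9: [0↦10, 1↦6, 2↦4, 3↦4, 4↦6, 5↦10, 6↦5, 7↦2, 8↦1, 9↦2, 10↦5]  zeros at y ∈ ∅
  x = 10: [0↦9, 1↦3, 2↦10, 3↦8, 4↦8, 5↦10, 6↦3, 7↦9, 8↦6, 9↦5, 10↦6]  zeros at y ∈ ∅
Collecting zeros: affine points = {(1, 3), (1, 8), (2, 5), (2, 8), (3, 1), (3, 3), (5, 2), (5, 6), (6, 5), (8, 1), (8, 2)}.
Total count |C(F_11)_aff| = 11.


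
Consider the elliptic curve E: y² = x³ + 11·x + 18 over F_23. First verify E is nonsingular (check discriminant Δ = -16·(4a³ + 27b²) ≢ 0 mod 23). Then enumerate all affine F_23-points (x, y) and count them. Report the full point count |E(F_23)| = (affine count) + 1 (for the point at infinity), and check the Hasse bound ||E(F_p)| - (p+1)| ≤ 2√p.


Affine points = {(0, 8), (0, 15), (2, 5), (2, 18), (3, 3), (3, 20), (6, 1), (6, 22), (7, 1), (7, 22), (9, 8), (9, 15), (10, 1), (10, 22), (13, 9), (13, 14), (14, 8), (14, 15), (15, 4), (15, 19), (16, 9), (16, 14), (17, 9), (17, 14), (19, 5), (19, 18), (20, 2), (20, 21), (22, 11), (22, 12)}; affine count = 30; |E(F_23)| = 31.

Discriminant check: Δ ∝ 4a³ + 27b² = 4·11³ + 27·18² = 4·1331 + 27·324 ≡ 19 (mod 23). Nonzero ⇒ E is nonsingular.
For each x ∈ F_23, compute rhs = x³ + 11·x + 18 mod 23, then count y ∈ F_23 with y² ≡ rhs.
  x = 0: rhs = 18, matching y values: 8, 15 (2 points).
  x = 1: rhs = 7, matching y values: none (0 points).
  x = 2: rhs = 2, matching y values: 5, 18 (2 points).
  x = 3: rhs = 9, matching y values: 3, 20 (2 points).
  x = 4: rhs = 11, matching y values: none (0 points).
  x = 5: rhs = 14, matching y values: none (0 points).
  x = 6: rhs = 1, matching y values: 1, 22 (2 points).
  x = 7: rhs = 1, matching y values: 1, 22 (2 points).
  x = 8: rhs = 20, matching y values: none (0 points).
  x = 9: rhs = 18, matching y values: 8, 15 (2 points).
  x = 10: rhs = 1, matching y values: 1, 22 (2 points).
  x = 11: rhs = 21, matching y values: none (0 points).
  x = 12: rhs = 15, matching y values: none (0 points).
  x = 13: rhs = 12, matching y values: 9, 14 (2 points).
  x = 14: rhs = 18, matching y values: 8, 15 (2 points).
  x = 15: rhs = 16, matching y values: 4, 19 (2 points).
  x = 16: rhs = 12, matching y values: 9, 14 (2 points).
  x = 17: rhs = 12, matching y values: 9, 14 (2 points).
  x = 18: rhs = 22, matching y values: none (0 points).
  x = 19: rhs = 2, matching y values: 5, 18 (2 points).
  x = 20: rhs = 4, matching y values: 2, 21 (2 points).
  x = 21: rhs = 11, matching y values: none (0 points).
  x = 22: rhs = 6, matching y values: 11, 12 (2 points).
Total affine count: 30.
Full point count |E(F_23)| = 30 + 1 = 31.
Hasse bound: |31 − (23+1)| = |7| = 7 ≤ 2√23 ≈ 9.5917 ✓.


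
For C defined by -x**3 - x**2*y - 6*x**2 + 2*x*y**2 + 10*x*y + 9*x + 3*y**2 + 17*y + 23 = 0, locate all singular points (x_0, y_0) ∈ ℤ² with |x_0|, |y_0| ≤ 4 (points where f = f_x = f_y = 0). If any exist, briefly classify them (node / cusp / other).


Singular points: {(-1, -3)}; classification: cusp.

Compute partial derivatives:
  f_x = -3*x**2 - 2*x*y - 12*x + 2*y**2 + 10*y + 9.
  f_y = -x**2 + 4*x*y + 10*x + 6*y + 17.
Scan x_0 ∈ {−4, ..., 4}. For each x_0, f_y(x_0, y) is a polynomial in y; find its integer roots y ∈ {−4, ..., 4}, then test f_x and f at those candidates.
  x = -4: f_y(-4, y) = -10*y - 39; no integer root y with |y| ≤ 4.
  x = -3: f_y(-3, y) = -6*y - 22; no integer root y with |y| ≤ 4.
  x = -2: f_y(-2, y) = -2*y - 7; no integer root y with |y| ≤ 4.
  x = -1: f_y(-1, y) = 2*y + 6; vanishes at y ∈ {-3}. (-1, -3): f_x = 0, f = 0 — SINGULAR.
  x = 0: f_y(0, y) = 6*y + 17; no integer root y with |y| ≤ 4.
  x = 1: f_y(1, y) = 10*y + 26; no integer root y with |y| ≤ 4.
  x = 2: f_y(2, y) = 14*y + 33; no integer root y with |y| ≤ 4.
  x = 3: f_y(3, y) = 18*y + 38; no integer root y with |y| ≤ 4.
  x = 4: f_y(4, y) = 22*y + 41; no integer root y with |y| ≤ 4.
Only singular point on the grid: (-1, -3).
Classify: substitute x = -1 + u, y = -3 + v and expand: f = -u**3 - u**2*v + 2*u*v**2 + v**2.
No constant or linear terms (consistent with a singular point). Quadratic part: v**2. Cubic part: -u**3 - u**2*v + 2*u*v**2.
The quadratic part v**2 is a perfect square, so there is a single (double) tangent line v = 0, i.e. y = -3. Restricting the cubic part to that line (v = 0) leaves -u**3 ≠ 0, so f is not divisible by v and the branch is v² ≈ u**3 to lowest order — this is a cusp.
Classification: cusp.


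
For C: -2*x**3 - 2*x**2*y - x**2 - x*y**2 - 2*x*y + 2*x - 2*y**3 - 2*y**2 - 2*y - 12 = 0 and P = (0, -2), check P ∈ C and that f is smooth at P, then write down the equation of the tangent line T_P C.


Tangent line at P: 2*x - 18*y - 36 = 0.

Step 1: f(0, -2) = 0, so P lies on C.
Step 2: partial derivatives
  f_x(x, y) = -6*x**2 - 4*x*y - 2*x - y**2 - 2*y + 2, f_y(x, y) = -2*x**2 - 2*x*y - 2*x - 6*y**2 - 4*y - 2.
  f_x(P) = 2, f_y(P) = -18 (gradient nonzero, so P is smooth).
Step 3: tangent line at P: 2·(x − 0) + -18·(y − -2) = 0.
Expanding: 2*x - 18*y - 36 = 0.


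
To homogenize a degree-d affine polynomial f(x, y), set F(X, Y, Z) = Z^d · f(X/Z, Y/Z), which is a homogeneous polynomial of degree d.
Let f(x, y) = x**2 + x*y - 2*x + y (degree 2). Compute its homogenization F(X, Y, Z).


F(X, Y, Z) = X**2 + X*Y - 2*X*Z + Y*Z

deg(f) = 2.
Substitute x = X/Z, y = Y/Z into f, then multiply by Z^2.
  monomial 1·x^2·y^0 ↦ 1·X^2·Y^0·Z^0.
  monomial 1·x^1·y^1 ↦ 1·X^1·Y^1·Z^0.
  monomial -2·x^1·y^0 ↦ -2·X^1·Y^0·Z^1.
  monomial 1·x^0·y^1 ↦ 1·X^0·Y^1·Z^1.
Collecting: F(X, Y, Z) = X**2 + X*Y - 2*X*Z + Y*Z.


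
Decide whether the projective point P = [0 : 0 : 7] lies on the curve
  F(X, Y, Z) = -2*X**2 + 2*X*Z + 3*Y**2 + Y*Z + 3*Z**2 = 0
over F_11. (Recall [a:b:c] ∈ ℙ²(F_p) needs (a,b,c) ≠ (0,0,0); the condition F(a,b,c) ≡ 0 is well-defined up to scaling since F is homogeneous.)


F(0,0,7) ≡ 4 (mod 11); P is NOT on the curve.

Evaluate F(0, 0, 7) term-by-term (mod 11).
  -2*X**2 ↦ -2·0·1·1 = 0
  2*X*Z ↦ 2·0·1·7 = 0
  3*Y**2 ↦ 3·1·0·1 = 0
  Y*Z ↦ 1·1·0·7 = 0
  3*Z**2 ↦ 3·1·1·49 = 147
Sum: F(0, 0, 7) = (0) + (0) + (0) + (0) + (147) = 147.
Reducing mod 11: 147 ≡ 4 (mod 11).
Since F(a, b, c) ≡ 4 ≠ 0 (mod 11), P does NOT lie on the curve.


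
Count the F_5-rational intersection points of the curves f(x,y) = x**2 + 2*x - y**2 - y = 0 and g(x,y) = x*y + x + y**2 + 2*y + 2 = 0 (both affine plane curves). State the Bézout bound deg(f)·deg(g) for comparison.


Common zeros: {(3, 0)}; count = 1; Bézout bound = 4.

deg(f) = 2, deg(g) = 2, so Bézout bound = 4.
Scan x ∈ F_5. For each x, list the y ∈ F_5 with f(x, y) ≡ 0 and those with g(x, y) ≡ 0 (mod 5); the common zeros in that column are the intersection.
  x = 0: f ≡ 0 at y ∈ {0, 4}; g ≡ 0 at y ∈ {1, 2}; common: ∅.
  x = 1: f ≡ 0 at y ∈ ∅; g ≡ 0 at y ∈ ∅; common: ∅.
  x = 2: f ≡ 0 at y ∈ ∅; g ≡ 0 at y ∈ {3}; common: ∅.
  x = 3: f ≡ 0 at y ∈ {0, 4}; g ≡ 0 at y ∈ {0}; common: {0}.
  x = 4: f ≡ 0 at y ∈ ∅; g ≡ 0 at y ∈ ∅; common: ∅.
Collecting: common zeros = {(3, 0)}, so the count is 1.
Comparison with the Bézout bound: 1 ≤ 4 = deg(f)·deg(g), as expected for curves with no common component (the affine F_5-count falls short of the bound because intersections may lie at infinity, over extension fields, or carry multiplicity).


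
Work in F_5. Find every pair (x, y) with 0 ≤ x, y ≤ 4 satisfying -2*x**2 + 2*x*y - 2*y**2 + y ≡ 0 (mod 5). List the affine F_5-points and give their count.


Affine F_5-points: {(0, 0), (0, 3), (2, 1), (2, 4), (3, 3), (4, 1)}; count = 6.

For each of the 25 pairs (x, y) ∈ F_5², evaluate f(x, y) mod 5. Record the zeros.
  x = 0: [0↦0, 1↦4, 2↦4, 3↦0, 4↦2]  zeros at y ∈ {0, 3}
  x = 1: [0↦3, 1↦4, 2↦1, 3↦4, 4↦3]  zeros at y ∈ ∅
  x = 2: [0↦2, 1↦0, 2↦4, 3↦4, 4↦0]  zeros at y ∈ {1, 4}
  x = 3: [0↦2, 1↦2, 2↦3, 3↦0, 4↦3]  zeros at y ∈ {3}
  x = 4: [0↦3, 1↦0, 2↦3, 3↦2, 4↦2]  zeros at y ∈ {1}
Collecting zeros: affine points = {(0, 0), (0, 3), (2, 1), (2, 4), (3, 3), (4, 1)}.
Total count |C(F_5)_aff| = 6.


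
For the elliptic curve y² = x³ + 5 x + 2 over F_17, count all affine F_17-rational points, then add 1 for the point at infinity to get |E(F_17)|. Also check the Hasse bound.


Affine points = {(0, 6), (0, 11), (1, 5), (1, 12), (4, 1), (4, 16), (5, 4), (5, 13), (10, 7), (10, 10), (15, 1), (15, 16), (16, 8), (16, 9)}; affine count = 14; |E(F_17)| = 15.

Discriminant check: Δ ∝ 4a³ + 27b² = 4·5³ + 27·2² = 4·125 + 27·4 ≡ 13 (mod 17). Nonzero ⇒ E is nonsingular.
For each x ∈ F_17, compute rhs = x³ + 5·x + 2 mod 17, then count y ∈ F_17 with y² ≡ rhs.
  x = 0: rhs = 2, matching y values: 6, 11 (2 points).
  x = 1: rhs = 8, matching y values: 5, 12 (2 points).
  x = 2: rhs = 3, matching y values: none (0 points).
  x = 3: rhs = 10, matching y values: none (0 points).
  x = 4: rhs = 1, matching y values: 1, 16 (2 points).
  x = 5: rhs = 16, matching y values: 4, 13 (2 points).
  x = 6: rhs = 10, matching y values: none (0 points).
  x = 7: rhs = 6, matching y values: none (0 points).
  x = 8: rhs = 10, matching y values: none (0 points).
  x = 9: rhs = 11, matching y values: none (0 points).
  x = 10: rhs = 15, matching y values: 7, 10 (2 points).
  x = 11: rhs = 11, matching y values: none (0 points).
  x = 12: rhs = 5, matching y values: none (0 points).
  x = 13: rhs = 3, matching y values: none (0 points).
  x = 14: rhs = 11, matching y values: none (0 points).
  x = 15: rhs = 1, matching y values: 1, 16 (2 points).
  x = 16: rhs = 13, matching y values: 8, 9 (2 points).
Total affine count: 14.
Full point count |E(F_17)| = 14 + 1 = 15.
Hasse bound: |15 − (17+1)| = |-3| = 3 ≤ 2√17 ≈ 8.2462 ✓.


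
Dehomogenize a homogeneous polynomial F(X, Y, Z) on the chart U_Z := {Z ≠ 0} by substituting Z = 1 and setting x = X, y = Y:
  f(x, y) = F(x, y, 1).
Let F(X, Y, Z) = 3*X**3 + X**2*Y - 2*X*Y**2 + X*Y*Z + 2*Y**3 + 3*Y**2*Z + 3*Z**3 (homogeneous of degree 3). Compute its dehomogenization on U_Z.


f(x, y) = 3*x**3 + x**2*y - 2*x*y**2 + x*y + 2*y**3 + 3*y**2 + 3

On U_Z we set Z = 1. Each monomial c·X^i·Y^j·Z^k in F becomes c·x^i·y^j·1^k = c·x^i·y^j.
Substituting Z = 1: F(X, Y, 1) = 3*x**3 + x**2*y - 2*x*y**2 + x*y + 2*y**3 + 3*y**2 + 3.
Note: deg(f) ≤ deg(F) = 3; strict inequality happens when F is divisible by Z (lost terms).


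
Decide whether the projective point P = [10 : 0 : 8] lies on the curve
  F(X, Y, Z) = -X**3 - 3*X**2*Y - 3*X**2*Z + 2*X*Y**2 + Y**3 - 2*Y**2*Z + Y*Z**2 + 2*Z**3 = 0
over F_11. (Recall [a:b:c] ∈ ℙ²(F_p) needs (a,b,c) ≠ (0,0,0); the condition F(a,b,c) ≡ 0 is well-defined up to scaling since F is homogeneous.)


F(10,0,8) ≡ 0 (mod 11); P is on the curve.

Evaluate F(10, 0, 8) term-by-term (mod 11).
  -X**3 ↦ -1·1000·1·1 = -1000
  -3*X**2*Y ↦ -3·100·0·1 = 0
  -3*X**2*Z ↦ -3·100·1·8 = -2400
  2*X*Y**2 ↦ 2·10·0·1 = 0
  Y**3 ↦ 1·1·0·1 = 0
  -2*Y**2*Z ↦ -2·1·0·8 = 0
  Y*Z**2 ↦ 1·1·0·64 = 0
  2*Z**3 ↦ 2·1·1·512 = 1024
Sum: F(10, 0, 8) = (-1000) + (0) + (-2400) + (0) + (0) + (0) + (0) + (1024) = -2376.
Reducing mod 11: -2376 ≡ 0 (mod 11).
Since F(a, b, c) ≡ 0 (mod 11), P lies on the curve.


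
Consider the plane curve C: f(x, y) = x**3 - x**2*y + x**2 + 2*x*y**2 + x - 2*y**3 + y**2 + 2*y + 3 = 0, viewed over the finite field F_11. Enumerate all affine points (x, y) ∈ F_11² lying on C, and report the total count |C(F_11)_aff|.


Affine F_11-points: {(4, 8), (5, 9), (7, 2), (7, 9), (9, 4), (10, 1), (10, 7), (10, 8)}; count = 8.

For each of the 121 pairs (x, y) ∈ F_11², evaluate f(x, y) mod 11. Record the zeros.
  x = 0: [0↦3, 1↦4, 2↦6, 3↦8, 4↦9, 5↦8, 6↦4, 7↦7, 8↦5, 9↦8, 10↦4]  zeros at y ∈ ∅
  x = 1: [0↦6, 1↦8, 2↦4, 3↦4, 4↦7, 5↦1, 6↦7, 7↦2, 8↦7, 9↦10, 10↦10]  zeros at y ∈ ∅
  x = 2: [0↦6, 1↦7, 2↦6, 3↦2, 4↦5, 5↦3, 6↦6, 7↦2, 8↦1, 9↦2, 10↦4]  zeros at y ∈ ∅
  x = 3: [0↦9, 1↦7, 2↦7, 3↦8, 4↦9, 5↦9, 6↦7, 7↦2, 8↦4, 9↦1, 10↦3]  zeros at y ∈ ∅
  x = 4: [0↦10, 1↦3, 2↦2, 3↦6, 4↦3, 5↦3, 6↦5, 7↦8, 8↦0, 9↦2, 10↦2]  zeros at y ∈ {8}
  x = 5: [0↦4, 1↦1, 2↦8, 3↦2, 4↦4, 5↦2, 6↦6, 7↦4, 8↦6, 9↦0, 10↦7]  zeros at y ∈ {9}
  x = 6: [0↦8, 1↦7, 2↦9, 3↦2, 4↦7, 5↦1, 6↦5, 7↦7, 8↦6, 9↦1, 10↦2]  zeros at y ∈ ∅
  x = 7: [0↦6, 1↦5, 2↦0, 3↦1, 4↦7, 5↦6, 6↦8, 7↦1, 8↦6, 9↦0, 10↦4]  zeros at y ∈ {2, 9}
  x = 8: [0↦4, 1↦1, 2↦9, 3↦5, 4↦10, 5↦1, 6↦10, 7↦3, 8↦1, 9↦3, 10↦8]  zeros at y ∈ ∅
  x = 9: [0↦8, 1↦1, 2↦9, 3↦9, 4↦0, 5↦3, 6↦6, 7↦8, 8↦8, 9↦5, 10↦9]  zeros at y ∈ {4}
  x = 10: [0↦2, 1↦0, 2↦6, 3↦8, 4↦5, 5↦7, 6↦2, 7↦0, 8↦0, 9↦1, 10↦2]  zeros at y ∈ {1, 7, 8}
Collecting zeros: affine points = {(4, 8), (5, 9), (7, 2), (7, 9), (9, 4), (10, 1), (10, 7), (10, 8)}.
Total count |C(F_11)_aff| = 8.


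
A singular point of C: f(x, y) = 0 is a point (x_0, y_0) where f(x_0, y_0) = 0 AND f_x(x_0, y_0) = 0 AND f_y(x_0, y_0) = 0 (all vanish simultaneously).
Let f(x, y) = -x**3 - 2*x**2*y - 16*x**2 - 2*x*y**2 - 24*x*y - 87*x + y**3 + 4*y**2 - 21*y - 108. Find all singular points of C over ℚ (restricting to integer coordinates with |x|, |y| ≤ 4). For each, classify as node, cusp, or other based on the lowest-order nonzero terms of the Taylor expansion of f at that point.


Singular points: {(-3, -3)}; classification: node.

Compute partial derivatives:
  f_x = -3*x**2 - 4*x*y - 32*x - 2*y**2 - 24*y - 87.
  f_y = -2*x**2 - 4*x*y - 24*x + 3*y**2 + 8*y - 21.
Scan x_0 ∈ {−4, ..., 4}. For each x_0, f_y(x_0, y) is a polynomial in y; find its integer roots y ∈ {−4, ..., 4}, then test f_x and f at those candidates.
  x = -4: f_y(-4, y) = 3*y**2 + 24*y + 43; no integer root y with |y| ≤ 4.
  x = -3: f_y(-3, y) = 3*y**2 + 20*y + 33; vanishes at y ∈ {-3}. (-3, -3): f_x = 0, f = 0 — SINGULAR.
  x = -2: f_y(-2, y) = 3*y**2 + 16*y + 19; no integer root y with |y| ≤ 4.
  x = -1: f_y(-1, y) = 3*y**2 + 12*y + 1; no integer root y with |y| ≤ 4.
  x = 0: f_y(0, y) = 3*y**2 + 8*y - 21; no integer root y with |y| ≤ 4.
  x = 1: f_y(1, y) = 3*y**2 + 4*y - 47; no integer root y with |y| ≤ 4.
  x = 2: f_y(2, y) = 3*y**2 - 77; no integer root y with |y| ≤ 4.
  x = 3: f_y(3, y) = 3*y**2 - 4*y - 111; no integer root y with |y| ≤ 4.
  x = 4: f_y(4, y) = 3*y**2 - 8*y - 149; no integer root y with |y| ≤ 4.
Only singular point on the grid: (-3, -3).
Classify: substitute x = -3 + u, y = -3 + v and expand: f = -u**3 - 2*u**2*v - u**2 - 2*u*v**2 + v**3 + v**2.
No constant or linear terms (consistent with a singular point). Quadratic part: -u**2 + v**2. Cubic part: -u**3 - 2*u**2*v - 2*u*v**2 + v**3.
The quadratic part v**2 - u**2 = (v − u)(v + u) splits into two distinct linear factors, so there are two distinct tangent lines y − -3 = ±(x − -3) — this is a node (ordinary double point).
Classification: node.


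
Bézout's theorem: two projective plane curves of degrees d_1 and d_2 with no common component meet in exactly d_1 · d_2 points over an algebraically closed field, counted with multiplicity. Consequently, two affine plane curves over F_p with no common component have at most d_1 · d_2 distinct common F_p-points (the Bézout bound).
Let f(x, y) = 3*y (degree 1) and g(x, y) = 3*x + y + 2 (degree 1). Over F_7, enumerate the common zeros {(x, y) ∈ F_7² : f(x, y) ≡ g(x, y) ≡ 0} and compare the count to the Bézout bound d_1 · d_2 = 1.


Common zeros: {(4, 0)}; count = 1; Bézout bound = 1.

deg(f) = 1, deg(g) = 1, so Bézout bound = 1.
Scan x ∈ F_7. For each x, list the y ∈ F_7 with f(x, y) ≡ 0 and those with g(x, y) ≡ 0 (mod 7); the common zeros in that column are the intersection.
  x = 0: f ≡ 0 at y ∈ {0}; g ≡ 0 at y ∈ {5}; common: ∅.
  x = 1: f ≡ 0 at y ∈ {0}; g ≡ 0 at y ∈ {2}; common: ∅.
  x = 2: f ≡ 0 at y ∈ {0}; g ≡ 0 at y ∈ {6}; common: ∅.
  x = 3: f ≡ 0 at y ∈ {0}; g ≡ 0 at y ∈ {3}; common: ∅.
  x = 4: f ≡ 0 at y ∈ {0}; g ≡ 0 at y ∈ {0}; common: {0}.
  x = 5: f ≡ 0 at y ∈ {0}; g ≡ 0 at y ∈ {4}; common: ∅.
  x = 6: f ≡ 0 at y ∈ {0}; g ≡ 0 at y ∈ {1}; common: ∅.
Collecting: common zeros = {(4, 0)}, so the count is 1.
Comparison with the Bézout bound: 1 ≤ 1 = deg(f)·deg(g), as expected for curves with no common component (the bound is attained).


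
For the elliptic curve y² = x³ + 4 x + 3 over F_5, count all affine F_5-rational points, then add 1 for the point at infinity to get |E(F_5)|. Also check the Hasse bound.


Affine points = {(2, 2), (2, 3)}; affine count = 2; |E(F_5)| = 3.

Discriminant check: Δ ∝ 4a³ + 27b² = 4·4³ + 27·3² = 4·64 + 27·9 ≡ 4 (mod 5). Nonzero ⇒ E is nonsingular.
For each x ∈ F_5, compute rhs = x³ + 4·x + 3 mod 5, then count y ∈ F_5 with y² ≡ rhs.
  x = 0: rhs = 3, matching y values: none (0 points).
  x = 1: rhs = 3, matching y values: none (0 points).
  x = 2: rhs = 4, matching y values: 2, 3 (2 points).
  x = 3: rhs = 2, matching y values: none (0 points).
  x = 4: rhs = 3, matching y values: none (0 points).
Total affine count: 2.
Full point count |E(F_5)| = 2 + 1 = 3.
Hasse bound: |3 − (5+1)| = |-3| = 3 ≤ 2√5 ≈ 4.4721 ✓.


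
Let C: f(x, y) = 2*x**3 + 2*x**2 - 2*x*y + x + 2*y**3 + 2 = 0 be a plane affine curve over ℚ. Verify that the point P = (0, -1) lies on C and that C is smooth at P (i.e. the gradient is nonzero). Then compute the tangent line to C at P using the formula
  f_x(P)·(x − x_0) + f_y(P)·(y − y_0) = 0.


Tangent line at P: 3*x + 6*y + 6 = 0.

Step 1: f(0, -1) = 0, so P lies on C.
Step 2: partial derivatives
  f_x(x, y) = 6*x**2 + 4*x - 2*y + 1, f_y(x, y) = -2*x + 6*y**2.
  f_x(P) = 3, f_y(P) = 6 (gradient nonzero, so P is smooth).
Step 3: tangent line at P: 3·(x − 0) + 6·(y − -1) = 0.
Expanding: 3*x + 6*y + 6 = 0.


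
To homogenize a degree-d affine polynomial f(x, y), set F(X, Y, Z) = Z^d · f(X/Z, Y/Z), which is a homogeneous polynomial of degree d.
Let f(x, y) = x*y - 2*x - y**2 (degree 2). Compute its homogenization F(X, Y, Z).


F(X, Y, Z) = X*Y - 2*X*Z - Y**2

deg(f) = 2.
Substitute x = X/Z, y = Y/Z into f, then multiply by Z^2.
  monomial 1·x^1·y^1 ↦ 1·X^1·Y^1·Z^0.
  monomial -2·x^1·y^0 ↦ -2·X^1·Y^0·Z^1.
  monomial -1·x^0·y^2 ↦ -1·X^0·Y^2·Z^0.
Collecting: F(X, Y, Z) = X*Y - 2*X*Z - Y**2.


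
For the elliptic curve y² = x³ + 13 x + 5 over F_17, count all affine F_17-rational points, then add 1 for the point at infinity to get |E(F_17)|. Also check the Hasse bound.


Affine points = {(1, 6), (1, 11), (4, 6), (4, 11), (5, 5), (5, 12), (8, 3), (8, 14), (9, 1), (9, 16), (10, 8), (10, 9), (11, 0), (12, 6), (12, 11), (13, 5), (13, 12), (16, 5), (16, 12)}; affine count = 19; |E(F_17)| = 20.

Discriminant check: Δ ∝ 4a³ + 27b² = 4·13³ + 27·5² = 4·2197 + 27·25 ≡ 11 (mod 17). Nonzero ⇒ E is nonsingular.
For each x ∈ F_17, compute rhs = x³ + 13·x + 5 mod 17, then count y ∈ F_17 with y² ≡ rhs.
  x = 0: rhs = 5, matching y values: none (0 points).
  x = 1: rhs = 2, matching y values: 6, 11 (2 points).
  x = 2: rhs = 5, matching y values: none (0 points).
  x = 3: rhs = 3, matching y values: none (0 points).
  x = 4: rhs = 2, matching y values: 6, 11 (2 points).
  x = 5: rhs = 8, matching y values: 5, 12 (2 points).
  x = 6: rhs = 10, matching y values: none (0 points).
  x = 7: rhs = 14, matching y values: none (0 points).
  x = 8: rhs = 9, matching y values: 3, 14 (2 points).
  x = 9: rhs = 1, matching y values: 1, 16 (2 points).
  x = 10: rhs = 13, matching y values: 8, 9 (2 points).
  x = 11: rhs = 0, matching y values: 0 (1 points).
  x = 12: rhs = 2, matching y values: 6, 11 (2 points).
  x = 13: rhs = 8, matching y values: 5, 12 (2 points).
  x = 14: rhs = 7, matching y values: none (0 points).
  x = 15: rhs = 5, matching y values: none (0 points).
  x = 16: rhs = 8, matching y values: 5, 12 (2 points).
Total affine count: 19.
Full point count |E(F_17)| = 19 + 1 = 20.
Hasse bound: |20 − (17+1)| = |2| = 2 ≤ 2√17 ≈ 8.2462 ✓.


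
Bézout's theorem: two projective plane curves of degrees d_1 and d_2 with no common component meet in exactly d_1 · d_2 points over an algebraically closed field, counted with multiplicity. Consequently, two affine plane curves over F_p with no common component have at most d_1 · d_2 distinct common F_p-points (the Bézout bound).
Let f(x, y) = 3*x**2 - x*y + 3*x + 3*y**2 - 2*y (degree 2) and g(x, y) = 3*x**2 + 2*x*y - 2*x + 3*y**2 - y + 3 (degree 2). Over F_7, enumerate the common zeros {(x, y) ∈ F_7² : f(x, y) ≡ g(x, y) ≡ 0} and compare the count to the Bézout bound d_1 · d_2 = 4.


Common zeros: {(1, 4), (4, 4)}; count = 2; Bézout bound = 4.

deg(f) = 2, deg(g) = 2, so Bézout bound = 4.
Scan x ∈ F_7. For each x, list the y ∈ F_7 with f(x, y) ≡ 0 and those with g(x, y) ≡ 0 (mod 7); the common zeros in that column are the intersection.
  x = 0: f ≡ 0 at y ∈ {0, 3}; g ≡ 0 at y ∈ {6}; common: ∅.
  x = 1: f ≡ 0 at y ∈ {4}; g ≡ 0 at y ∈ {4, 5}; common: {4}.
  x = 2: f ≡ 0 at y ∈ ∅; g ≡ 0 at y ∈ ∅; common: ∅.
  x = 3: f ≡ 0 at y ∈ ∅; g ≡ 0 at y ∈ ∅; common: ∅.
  x = 4: f ≡ 0 at y ∈ {4, 5}; g ≡ 0 at y ∈ {3, 4}; common: {4}.
  x = 5: f ≡ 0 at y ∈ ∅; g ≡ 0 at y ∈ {2}; common: ∅.
  x = 6: f ≡ 0 at y ∈ {0, 5}; g ≡ 0 at y ∈ {2, 6}; common: ∅.
Collecting: common zeros = {(1, 4), (4, 4)}, so the count is 2.
Comparison with the Bézout bound: 2 ≤ 4 = deg(f)·deg(g), as expected for curves with no common component (the affine F_7-count falls short of the bound because intersections may lie at infinity, over extension fields, or carry multiplicity).


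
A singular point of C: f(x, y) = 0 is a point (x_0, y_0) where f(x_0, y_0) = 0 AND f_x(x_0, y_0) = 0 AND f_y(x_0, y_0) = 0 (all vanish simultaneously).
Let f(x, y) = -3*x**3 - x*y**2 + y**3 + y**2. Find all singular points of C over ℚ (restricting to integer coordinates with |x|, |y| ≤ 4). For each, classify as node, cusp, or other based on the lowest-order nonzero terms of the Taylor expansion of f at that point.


Singular points: {(0, 0)}; classification: cusp.

Compute partial derivatives:
  f_x = -9*x**2 - y**2.
  f_y = -2*x*y + 3*y**2 + 2*y.
Scan x_0 ∈ {−4, ..., 4}. For each x_0, f_y(x_0, y) is a polynomial in y; find its integer roots y ∈ {−4, ..., 4}, then test f_x and f at those candidates.
  x = -4: f_y(-4, y) = 3*y**2 + 10*y; vanishes at y ∈ {0}. (-4, 0): f_x = -144 ≠ 0.
  x = -3: f_y(-3, y) = 3*y**2 + 8*y; vanishes at y ∈ {0}. (-3, 0): f_x = -81 ≠ 0.
  x = -2: f_y(-2, y) = 3*y**2 + 6*y; vanishes at y ∈ {-2, 0}. (-2, -2): f_x = -40 ≠ 0; (-2, 0): f_x = -36 ≠ 0.
  x = -1: f_y(-1, y) = 3*y**2 + 4*y; vanishes at y ∈ {0}. (-1, 0): f_x = -9 ≠ 0.
  x = 0: f_y(0, y) = 3*y**2 + 2*y; vanishes at y ∈ {0}. (0, 0): f_x = 0, f = 0 — SINGULAR.
  x = 1: f_y(1, y) = 3*y**2; vanishes at y ∈ {0}. (1, 0): f_x = -9 ≠ 0.
  x = 2: f_y(2, y) = 3*y**2 - 2*y; vanishes at y ∈ {0}. (2, 0): f_x = -36 ≠ 0.
  x = 3: f_y(3, y) = 3*y**2 - 4*y; vanishes at y ∈ {0}. (3, 0): f_x = -81 ≠ 0.
  x = 4: f_y(4, y) = 3*y**2 - 6*y; vanishes at y ∈ {0, 2}. (4, 0): f_x = -144 ≠ 0; (4, 2): f_x = -148 ≠ 0.
Only singular point on the grid: (0, 0).
Classify: substitute x = 0 + u, y = 0 + v and expand: f = -3*u**3 - u*v**2 + v**3 + v**2.
No constant or linear terms (consistent with a singular point). Quadratic part: v**2. Cubic part: -3*u**3 - u*v**2 + v**3.
The quadratic part v**2 is a perfect square, so there is a single (double) tangent line v = 0, i.e. y = 0. Restricting the cubic part to that line (v = 0) leaves -3*u**3 ≠ 0, so f is not divisible by v and the branch is v² ≈ 3*u**3 to lowest order — this is a cusp.
Classification: cusp.


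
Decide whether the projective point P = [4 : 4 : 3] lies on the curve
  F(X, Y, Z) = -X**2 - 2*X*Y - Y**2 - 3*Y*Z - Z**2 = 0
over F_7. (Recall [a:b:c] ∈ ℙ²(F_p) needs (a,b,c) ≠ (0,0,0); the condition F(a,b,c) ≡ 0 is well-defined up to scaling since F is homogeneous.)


F(4,4,3) ≡ 3 (mod 7); P is NOT on the curve.

Evaluate F(4, 4, 3) term-by-term (mod 7).
  -X**2 ↦ -1·16·1·1 = -16
  -2*X*Y ↦ -2·4·4·1 = -32
  -Y**2 ↦ -1·1·16·1 = -16
  -3*Y*Z ↦ -3·1·4·3 = -36
  -Z**2 ↦ -1·1·1·9 = -9
Sum: F(4, 4, 3) = (-16) + (-32) + (-16) + (-36) + (-9) = -109.
Reducing mod 7: -109 ≡ 3 (mod 7).
Since F(a, b, c) ≡ 3 ≠ 0 (mod 7), P does NOT lie on the curve.


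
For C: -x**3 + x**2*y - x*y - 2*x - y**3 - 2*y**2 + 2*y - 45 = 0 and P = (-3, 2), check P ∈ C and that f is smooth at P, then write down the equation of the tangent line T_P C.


Tangent line at P: -43*x - 6*y - 117 = 0.

Step 1: f(-3, 2) = 0, so P lies on C.
Step 2: partial derivatives
  f_x(x, y) = -3*x**2 + 2*x*y - y - 2, f_y(x, y) = x**2 - x - 3*y**2 - 4*y + 2.
  f_x(P) = -43, f_y(P) = -6 (gradient nonzero, so P is smooth).
Step 3: tangent line at P: -43·(x − -3) + -6·(y − 2) = 0.
Expanding: -43*x - 6*y - 117 = 0.


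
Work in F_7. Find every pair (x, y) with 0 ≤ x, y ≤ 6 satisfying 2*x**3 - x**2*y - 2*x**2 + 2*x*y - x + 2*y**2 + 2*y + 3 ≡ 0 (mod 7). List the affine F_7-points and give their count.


Affine F_7-points: {(0, 1), (0, 5), (1, 1), (2, 2), (2, 4), (3, 2), (4, 1), (4, 2), (6, 0), (6, 4)}; count = 10.

For each of the 49 pairs (x, y) ∈ F_7², evaluate f(x, y) mod 7. Record the zeros.
  x = 0: [0↦3, 1↦0, 2↦1, 3↦6, 4↦1, 5↦0, 6↦3]  zeros at y ∈ {1, 5}
  x = 1: [0↦2, 1↦0, 2↦2, 3↦1, 4↦4, 5↦4, 6↦1]  zeros at y ∈ {1}
  x = 2: [0↦2, 1↦6, 2↦0, 3↦5, 4↦0, 5↦6, 6↦2]  zeros at y ∈ {2, 4}
  x = 3: [0↦1, 1↦2, 2↦0, 3↦2, 4↦1, 5↦4, 6↦4]  zeros at y ∈ {2}
  x = 4: [0↦4, 1↦0, 2↦0, 3↦4, 4↦5, 5↦3, 6↦5]  zeros at y ∈ {1, 2}
  x = 5: [0↦2, 1↦5, 2↦5, 3↦2, 4↦3, 5↦1, 6↦3]  zeros at y ∈ ∅
  x = 6: [0↦0, 1↦1, 2↦6, 3↦1, 4↦0, 5↦3, 6↦3]  zeros at y ∈ {0, 4}
Collecting zeros: affine points = {(0, 1), (0, 5), (1, 1), (2, 2), (2, 4), (3, 2), (4, 1), (4, 2), (6, 0), (6, 4)}.
Total count |C(F_7)_aff| = 10.


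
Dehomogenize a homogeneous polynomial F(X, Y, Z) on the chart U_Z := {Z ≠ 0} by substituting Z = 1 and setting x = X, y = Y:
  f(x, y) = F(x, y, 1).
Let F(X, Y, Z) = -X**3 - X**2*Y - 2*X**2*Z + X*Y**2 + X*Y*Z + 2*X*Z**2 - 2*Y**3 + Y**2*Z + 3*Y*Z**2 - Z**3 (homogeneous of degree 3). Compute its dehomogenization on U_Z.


f(x, y) = -x**3 - x**2*y - 2*x**2 + x*y**2 + x*y + 2*x - 2*y**3 + y**2 + 3*y - 1

On U_Z we set Z = 1. Each monomial c·X^i·Y^j·Z^k in F becomes c·x^i·y^j·1^k = c·x^i·y^j.
Substituting Z = 1: F(X, Y, 1) = -x**3 - x**2*y - 2*x**2 + x*y**2 + x*y + 2*x - 2*y**3 + y**2 + 3*y - 1.
Note: deg(f) ≤ deg(F) = 3; strict inequality happens when F is divisible by Z (lost terms).


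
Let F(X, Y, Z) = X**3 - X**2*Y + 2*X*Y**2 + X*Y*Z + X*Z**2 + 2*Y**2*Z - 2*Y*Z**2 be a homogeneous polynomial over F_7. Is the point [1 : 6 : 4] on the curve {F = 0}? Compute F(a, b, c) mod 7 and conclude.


F(1,6,4) ≡ 0 (mod 7); P is on the curve.

Evaluate F(1, 6, 4) term-by-term (mod 7).
  X**3 ↦ 1·1·1·1 = 1
  -X**2*Y ↦ -1·1·6·1 = -6
  2*X*Y**2 ↦ 2·1·36·1 = 72
  X*Y*Z ↦ 1·1·6·4 = 24
  X*Z**2 ↦ 1·1·1·16 = 16
  2*Y**2*Z ↦ 2·1·36·4 = 288
  -2*Y*Z**2 ↦ -2·1·6·16 = -192
Sum: F(1, 6, 4) = (1) + (-6) + (72) + (24) + (16) + (288) + (-192) = 203.
Reducing mod 7: 203 ≡ 0 (mod 7).
Since F(a, b, c) ≡ 0 (mod 7), P lies on the curve.


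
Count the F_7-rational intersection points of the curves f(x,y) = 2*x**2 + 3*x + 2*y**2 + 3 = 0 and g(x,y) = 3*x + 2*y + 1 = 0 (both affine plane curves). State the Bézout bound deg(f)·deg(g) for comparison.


Common zeros: {(0, 3), (5, 6)}; count = 2; Bézout bound = 2.

deg(f) = 2, deg(g) = 1, so Bézout bound = 2.
Scan x ∈ F_7. For each x, list the y ∈ F_7 with f(x, y) ≡ 0 and those with g(x, y) ≡ 0 (mod 7); the common zeros in that column are the intersection.
  x = 0: f ≡ 0 at y ∈ {3, 4}; g ≡ 0 at y ∈ {3}; common: {3}.
  x = 1: f ≡ 0 at y ∈ ∅; g ≡ 0 at y ∈ {5}; common: ∅.
  x = 2: f ≡ 0 at y ∈ {3, 4}; g ≡ 0 at y ∈ {0}; common: ∅.
  x = 3: f ≡ 0 at y ∈ ∅; g ≡ 0 at y ∈ {2}; common: ∅.
  x = 4: f ≡ 0 at y ∈ {1, 6}; g ≡ 0 at y ∈ {4}; common: ∅.
  x = 5: f ≡ 0 at y ∈ {1, 6}; g ≡ 0 at y ∈ {6}; common: {6}.
  x = 6: f ≡ 0 at y ∈ ∅; g ≡ 0 at y ∈ {1}; common: ∅.
Collecting: common zeros = {(0, 3), (5, 6)}, so the count is 2.
Comparison with the Bézout bound: 2 ≤ 2 = deg(f)·deg(g), as expected for curves with no common component (the bound is attained).


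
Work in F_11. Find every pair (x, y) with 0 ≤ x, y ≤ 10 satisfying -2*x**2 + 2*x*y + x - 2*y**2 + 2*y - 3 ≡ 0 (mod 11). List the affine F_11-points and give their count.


Affine F_11-points: {(8, 10)}; count = 1.

For each of the 121 pairs (x, y) ∈ F_11², evaluate f(x, y) mod 11. Record the zeros.
  x = 0: [0↦8, 1↦8, 2↦4, 3↦7, 4↦6, 5↦1, 6↦3, 7↦1, 8↦6, 9↦7, 10↦4]  zeros at y ∈ ∅
  x = 1: [0↦7, 1↦9, 2↦7, 3↦1, 4↦2, 5↦10, 6↦3, 7↦3, 8↦10, 9↦2, 10↦1]  zeros at y ∈ ∅
  x = 2: [0↦2, 1↦6, 2↦6, 3↦2, 4↦5, 5↦4, 6↦10, 7↦1, 8↦10, 9↦4, 10↦5]  zeros at y ∈ ∅
  x = 3: [0↦4, 1↦10, 2↦1, 3↦10, 4↦4, 5↦5, 6↦2, 7↦6, 8↦6, 9↦2, 10↦5]  zeros at y ∈ ∅
  x = 4: [0↦2, 1↦10, 2↦3, 3↦3, 4↦10, 5↦2, 6↦1, 7↦7, 8↦9, 9↦7, 10↦1]  zeros at y ∈ ∅
  x = 5: [0↦7, 1↦6, 2↦1, 3↦3, 4↦1, 5↦6, 6↦7, 7↦4, 8↦8, 9↦8, 10↦4]  zeros at y ∈ ∅
  x = 6: [0↦8, 1↦9, 2↦6, 3↦10, 4↦10, 5↦6, 6↦9, 7↦8, 8↦3, 9↦5, 10↦3]  zeros at y ∈ ∅
  x = 7: [0↦5, 1↦8, 2↦7, 3↦2, 4↦4, 5↦2, 6↦7, 7↦8, 8↦5, 9↦9, 10↦9]  zeros at y ∈ ∅
  x = 8: [0↦9, 1↦3, 2↦4, 3↦1, 4↦5, 5↦5, 6↦1, 7↦4, 8↦3, 9↦9, 10↦0]  zeros at y ∈ {10}
  x = 9: [0↦9, 1↦5, 2↦8, 3↦7, 4↦2, 5↦4, 6↦2, 7↦7, 8↦8, 9↦5, 10↦9]  zeros at y ∈ ∅
  x = 10: [0↦5, 1↦3, 2↦8, 3↦9, 4↦6, 5↦10, 6↦10, 7↦6, 8↦9, 9↦8, 10↦3]  zeros at y ∈ ∅
Collecting zeros: affine points = {(8, 10)}.
Total count |C(F_11)_aff| = 1.


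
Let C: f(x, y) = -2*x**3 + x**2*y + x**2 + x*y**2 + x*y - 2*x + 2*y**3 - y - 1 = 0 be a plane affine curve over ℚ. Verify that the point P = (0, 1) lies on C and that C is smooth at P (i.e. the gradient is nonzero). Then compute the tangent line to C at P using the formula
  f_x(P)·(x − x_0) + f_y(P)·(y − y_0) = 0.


Tangent line at P: 5*y - 5 = 0.

Step 1: f(0, 1) = 0, so P lies on C.
Step 2: partial derivatives
  f_x(x, y) = -6*x**2 + 2*x*y + 2*x + y**2 + y - 2, f_y(x, y) = x**2 + 2*x*y + x + 6*y**2 - 1.
  f_x(P) = 0, f_y(P) = 5 (gradient nonzero, so P is smooth).
Step 3: tangent line at P: 0·(x − 0) + 5·(y − 1) = 0.
Expanding: 5*y - 5 = 0.


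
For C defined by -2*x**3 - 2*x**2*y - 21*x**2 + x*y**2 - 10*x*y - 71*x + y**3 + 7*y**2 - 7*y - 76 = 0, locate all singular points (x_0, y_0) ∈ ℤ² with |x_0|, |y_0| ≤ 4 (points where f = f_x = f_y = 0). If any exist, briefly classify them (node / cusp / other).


Singular points: {(-3, -1)}; classification: node.

Compute partial derivatives:
  f_x = -6*x**2 - 4*x*y - 42*x + y**2 - 10*y - 71.
  f_y = -2*x**2 + 2*x*y - 10*x + 3*y**2 + 14*y - 7.
Scan x_0 ∈ {−4, ..., 4}. For each x_0, f_y(x_0, y) is a polynomial in y; find its integer roots y ∈ {−4, ..., 4}, then test f_x and f at those candidates.
  x = -4: f_y(-4, y) = 3*y**2 + 6*y + 1; no integer root y with |y| ≤ 4.
  x = -3: f_y(-3, y) = 3*y**2 + 8*y + 5; vanishes at y ∈ {-1}. (-3, -1): f_x = 0, f = 0 — SINGULAR.
  x = -2: f_y(-2, y) = 3*y**2 + 10*y + 5; no integer root y with |y| ≤ 4.
  x = -1: f_y(-1, y) = 3*y**2 + 12*y + 1; no integer root y with |y| ≤ 4.
  x = 0: f_y(0, y) = 3*y**2 + 14*y - 7; no integer root y with |y| ≤ 4.
  x = 1: f_y(1, y) = 3*y**2 + 16*y - 19; vanishes at y ∈ {1}. (1, 1): f_x = -132 ≠ 0.
  x = 2: f_y(2, y) = 3*y**2 + 18*y - 35; no integer root y with |y| ≤ 4.
  x = 3: f_y(3, y) = 3*y**2 + 20*y - 55; no integer root y with |y| ≤ 4.
  x = 4: f_y(4, y) = 3*y**2 + 22*y - 79; no integer root y with |y| ≤ 4.
Only singular point on the grid: (-3, -1).
Classify: substitute x = -3 + u, y = -1 + v and expand: f = -2*u**3 - 2*u**2*v - u**2 + u*v**2 + v**3 + v**2.
No constant or linear terms (consistent with a singular point). Quadratic part: -u**2 + v**2. Cubic part: -2*u**3 - 2*u**2*v + u*v**2 + v**3.
The quadratic part v**2 - u**2 = (v − u)(v + u) splits into two distinct linear factors, so there are two distinct tangent lines y − -1 = ±(x − -3) — this is a node (ordinary double point).
Classification: node.


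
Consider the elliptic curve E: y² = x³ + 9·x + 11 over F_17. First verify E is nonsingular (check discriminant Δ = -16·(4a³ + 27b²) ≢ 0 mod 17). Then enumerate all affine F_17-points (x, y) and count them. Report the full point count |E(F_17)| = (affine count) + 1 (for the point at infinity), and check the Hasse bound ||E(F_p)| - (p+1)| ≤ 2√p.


Affine points = {(1, 2), (1, 15), (4, 3), (4, 14), (6, 3), (6, 14), (7, 3), (7, 14), (8, 0), (10, 8), (10, 9), (11, 8), (11, 9), (13, 8), (13, 9), (14, 5), (14, 12), (15, 6), (15, 11), (16, 1), (16, 16)}; affine count = 21; |E(F_17)| = 22.

Discriminant check: Δ ∝ 4a³ + 27b² = 4·9³ + 27·11² = 4·729 + 27·121 ≡ 12 (mod 17). Nonzero ⇒ E is nonsingular.
For each x ∈ F_17, compute rhs = x³ + 9·x + 11 mod 17, then count y ∈ F_17 with y² ≡ rhs.
  x = 0: rhs = 11, matching y values: none (0 points).
  x = 1: rhs = 4, matching y values: 2, 15 (2 points).
  x = 2: rhs = 3, matching y values: none (0 points).
  x = 3: rhs = 14, matching y values: none (0 points).
  x = 4: rhs = 9, matching y values: 3, 14 (2 points).
  x = 5: rhs = 11, matching y values: none (0 points).
  x = 6: rhs = 9, matching y values: 3, 14 (2 points).
  x = 7: rhs = 9, matching y values: 3, 14 (2 points).
  x = 8: rhs = 0, matching y values: 0 (1 points).
  x = 9: rhs = 5, matching y values: none (0 points).
  x = 10: rhs = 13, matching y values: 8, 9 (2 points).
  x = 11: rhs = 13, matching y values: 8, 9 (2 points).
  x = 12: rhs = 11, matching y values: none (0 points).
  x = 13: rhs = 13, matching y values: 8, 9 (2 points).
  x = 14: rhs = 8, matching y values: 5, 12 (2 points).
  x = 15: rhs = 2, matching y values: 6, 11 (2 points).
  x = 16: rhs = 1, matching y values: 1, 16 (2 points).
Total affine count: 21.
Full point count |E(F_17)| = 21 + 1 = 22.
Hasse bound: |22 − (17+1)| = |4| = 4 ≤ 2√17 ≈ 8.2462 ✓.
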